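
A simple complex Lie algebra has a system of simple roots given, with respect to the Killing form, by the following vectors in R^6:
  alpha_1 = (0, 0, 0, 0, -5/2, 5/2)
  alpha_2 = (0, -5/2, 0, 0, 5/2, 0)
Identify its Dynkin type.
A_2 (sl(3))

Compute the Cartan integers a_ij = 2(alpha_i, alpha_j)/(alpha_j, alpha_j); the resulting 2x2 Cartan matrix is
[[2, -1], [-1, 2]].
All simple roots have the same length, so the diagram is simply laced. The associated Dynkin diagram is a chain of 2 nodes with single edges (A_2), so the type is A_2 (the algebra sl(3)).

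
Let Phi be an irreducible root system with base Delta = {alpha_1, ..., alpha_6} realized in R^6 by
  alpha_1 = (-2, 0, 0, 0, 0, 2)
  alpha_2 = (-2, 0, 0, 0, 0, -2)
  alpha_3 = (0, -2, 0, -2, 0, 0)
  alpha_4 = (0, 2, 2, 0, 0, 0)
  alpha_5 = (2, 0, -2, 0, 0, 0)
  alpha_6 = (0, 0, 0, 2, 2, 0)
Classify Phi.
Compute the Cartan integers a_ij = 2(alpha_i, alpha_j)/(alpha_j, alpha_j); the resulting 6x6 Cartan matrix is
[[2, 0, 0, 0, -1, 0], [0, 2, 0, 0, -1, 0], [0, 0, 2, -1, 0, -1], [0, 0, -1, 2, -1, 0], [-1, -1, 0, -1, 2, 0], [0, 0, -1, 0, 0, 2]].
All simple roots have the same length, so the diagram is simply laced. The associated Dynkin diagram is a chain of 4 nodes with a fork of two nodes at one end (D_6), so the type is D_6 (the algebra so(12)).

D6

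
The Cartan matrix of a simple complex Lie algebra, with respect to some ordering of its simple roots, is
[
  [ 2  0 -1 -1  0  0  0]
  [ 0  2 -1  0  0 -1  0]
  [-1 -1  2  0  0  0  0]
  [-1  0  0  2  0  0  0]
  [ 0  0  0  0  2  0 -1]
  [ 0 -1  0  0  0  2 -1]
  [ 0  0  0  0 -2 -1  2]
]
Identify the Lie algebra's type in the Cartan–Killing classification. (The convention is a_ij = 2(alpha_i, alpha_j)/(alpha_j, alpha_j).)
B_7 (so(15))

The matrix has rank 7 with 2's on the diagonal. Reading the off-diagonal entries as Dynkin edges (a single edge where a_ij = a_ji = -1; a double or triple edge where a_ij * a_ji = 2 or 3), the diagram is a chain of 7 nodes with a double edge at one end; the terminal node there is the unique short simple root (B_7). One simple-root ordering that puts it in standard form is (alpha_4, alpha_1, alpha_3, alpha_2, alpha_6, alpha_7, alpha_5). So the algebra is type B_7, i.e. so(15).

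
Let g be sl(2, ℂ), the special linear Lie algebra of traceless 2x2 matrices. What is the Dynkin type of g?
A1

This is sl(2), which has dimension 2^2 - 1 = 3 and rank 2 - 1 = 1 (a Cartan subalgebra is the diagonal traceless matrices). In the classification of classical Lie algebras, the special linear algebra sl(n+1) has type A_n; here n = 1, so the Dynkin diagram is a chain of 1 nodes with single edges (A_1). Hence the type is A_1.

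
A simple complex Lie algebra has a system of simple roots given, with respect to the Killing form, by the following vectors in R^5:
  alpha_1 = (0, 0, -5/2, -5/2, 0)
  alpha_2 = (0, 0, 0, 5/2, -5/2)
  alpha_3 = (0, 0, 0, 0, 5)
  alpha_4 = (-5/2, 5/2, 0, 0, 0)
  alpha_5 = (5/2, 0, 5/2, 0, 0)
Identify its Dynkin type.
Compute the Cartan integers a_ij = 2(alpha_i, alpha_j)/(alpha_j, alpha_j); the resulting 5x5 Cartan matrix is
[[2, -1, 0, 0, -1], [-1, 2, -1, 0, 0], [0, -2, 2, 0, 0], [0, 0, 0, 2, -1], [-1, 0, 0, -1, 2]].
The roots have two lengths (squared-length ratio 2:1); the short ones are alpha_{1,2,4,5}. The associated Dynkin diagram is a chain of 5 nodes with a double edge at one end; the terminal node there is the unique long simple root (C_5), so the type is C_5 (the algebra sp(10)).

type C_5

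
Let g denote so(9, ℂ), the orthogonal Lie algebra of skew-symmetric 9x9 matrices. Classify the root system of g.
This is so(9) with 9 odd, which has dimension 9(9-1)/2 = 36 and rank (9-1)/2 = 4. In the classification of classical Lie algebras, the orthogonal algebra so(2n+1) in an odd number of variables has type B_n; here n = 4, so the Dynkin diagram is a chain of 4 nodes with a double edge at one end; the terminal node there is the unique short simple root (B_4). Hence the type is B_4.

B_4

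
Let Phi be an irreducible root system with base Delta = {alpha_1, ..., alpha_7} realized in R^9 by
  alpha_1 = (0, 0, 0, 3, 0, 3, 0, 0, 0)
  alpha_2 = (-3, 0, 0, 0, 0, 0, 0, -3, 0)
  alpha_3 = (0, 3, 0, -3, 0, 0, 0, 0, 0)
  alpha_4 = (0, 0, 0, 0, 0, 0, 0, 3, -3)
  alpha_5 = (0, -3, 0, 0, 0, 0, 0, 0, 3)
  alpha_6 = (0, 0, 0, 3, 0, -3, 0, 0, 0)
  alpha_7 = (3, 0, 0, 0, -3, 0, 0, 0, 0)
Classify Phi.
Compute the Cartan integers a_ij = 2(alpha_i, alpha_j)/(alpha_j, alpha_j); the resulting 7x7 Cartan matrix is
[[2, 0, -1, 0, 0, 0, 0], [0, 2, 0, -1, 0, 0, -1], [-1, 0, 2, 0, -1, -1, 0], [0, -1, 0, 2, -1, 0, 0], [0, 0, -1, -1, 2, 0, 0], [0, 0, -1, 0, 0, 2, 0], [0, -1, 0, 0, 0, 0, 2]].
All simple roots have the same length, so the diagram is simply laced. The associated Dynkin diagram is a chain of 5 nodes with a fork of two nodes at one end (D_7), so the type is D_7 (the algebra so(14)).

D_7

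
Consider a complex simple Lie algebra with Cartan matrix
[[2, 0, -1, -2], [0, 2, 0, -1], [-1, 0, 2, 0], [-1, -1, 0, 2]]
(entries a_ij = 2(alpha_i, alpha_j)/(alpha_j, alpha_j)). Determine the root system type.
type F_4

The matrix has rank 4 with 2's on the diagonal. Reading the off-diagonal entries as Dynkin edges (a single edge where a_ij = a_ji = -1; a double or triple edge where a_ij * a_ji = 2 or 3), the diagram is a chain of 4 nodes with a double edge between the middle two (F_4). One simple-root ordering that puts it in standard form is (alpha_3, alpha_1, alpha_4, alpha_2). So the algebra is type F_4.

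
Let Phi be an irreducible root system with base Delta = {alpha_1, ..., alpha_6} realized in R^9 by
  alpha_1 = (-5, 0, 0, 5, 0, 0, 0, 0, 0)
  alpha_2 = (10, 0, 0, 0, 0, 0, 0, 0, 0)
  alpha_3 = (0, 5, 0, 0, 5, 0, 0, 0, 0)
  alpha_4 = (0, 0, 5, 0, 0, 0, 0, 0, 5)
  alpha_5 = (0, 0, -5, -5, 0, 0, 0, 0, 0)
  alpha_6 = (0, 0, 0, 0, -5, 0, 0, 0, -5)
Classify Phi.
C_6

Compute the Cartan integers a_ij = 2(alpha_i, alpha_j)/(alpha_j, alpha_j); the resulting 6x6 Cartan matrix is
[[2, -1, 0, 0, -1, 0], [-2, 2, 0, 0, 0, 0], [0, 0, 2, 0, 0, -1], [0, 0, 0, 2, -1, -1], [-1, 0, 0, -1, 2, 0], [0, 0, -1, -1, 0, 2]].
The roots have two lengths (squared-length ratio 2:1); the short ones are alpha_{1,3,4,5,6}. The associated Dynkin diagram is a chain of 6 nodes with a double edge at one end; the terminal node there is the unique long simple root (C_6), so the type is C_6 (the algebra sp(12)).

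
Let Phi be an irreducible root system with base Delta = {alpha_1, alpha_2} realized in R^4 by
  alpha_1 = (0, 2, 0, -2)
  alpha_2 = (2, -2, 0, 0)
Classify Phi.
Compute the Cartan integers a_ij = 2(alpha_i, alpha_j)/(alpha_j, alpha_j); the resulting 2x2 Cartan matrix is
[[2, -1], [-1, 2]].
All simple roots have the same length, so the diagram is simply laced. The associated Dynkin diagram is a chain of 2 nodes with single edges (A_2), so the type is A_2 (the algebra sl(3)).

A2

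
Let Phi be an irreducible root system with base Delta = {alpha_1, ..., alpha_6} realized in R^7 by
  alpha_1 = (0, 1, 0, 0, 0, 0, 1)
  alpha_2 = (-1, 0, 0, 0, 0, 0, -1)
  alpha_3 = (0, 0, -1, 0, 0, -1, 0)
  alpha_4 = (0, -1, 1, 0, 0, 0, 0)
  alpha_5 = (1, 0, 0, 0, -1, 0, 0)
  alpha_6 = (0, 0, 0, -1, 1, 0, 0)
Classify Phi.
A_6 (sl(7))

Compute the Cartan integers a_ij = 2(alpha_i, alpha_j)/(alpha_j, alpha_j); the resulting 6x6 Cartan matrix is
[[2, -1, 0, -1, 0, 0], [-1, 2, 0, 0, -1, 0], [0, 0, 2, -1, 0, 0], [-1, 0, -1, 2, 0, 0], [0, -1, 0, 0, 2, -1], [0, 0, 0, 0, -1, 2]].
All simple roots have the same length, so the diagram is simply laced. The associated Dynkin diagram is a chain of 6 nodes with single edges (A_6), so the type is A_6 (the algebra sl(7)).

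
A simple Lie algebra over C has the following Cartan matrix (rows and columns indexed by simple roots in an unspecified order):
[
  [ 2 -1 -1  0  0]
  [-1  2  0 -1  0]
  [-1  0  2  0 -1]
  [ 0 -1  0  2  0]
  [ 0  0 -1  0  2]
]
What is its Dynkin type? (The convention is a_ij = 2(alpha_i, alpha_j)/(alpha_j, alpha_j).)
A_5

The matrix has rank 5 with 2's on the diagonal. Reading the off-diagonal entries as Dynkin edges (a single edge where a_ij = a_ji = -1; a double or triple edge where a_ij * a_ji = 2 or 3), the diagram is a chain of 5 nodes with single edges (A_5). One simple-root ordering that puts it in standard form is (alpha_4, alpha_2, alpha_1, alpha_3, alpha_5). So the algebra is type A_5, i.e. sl(6).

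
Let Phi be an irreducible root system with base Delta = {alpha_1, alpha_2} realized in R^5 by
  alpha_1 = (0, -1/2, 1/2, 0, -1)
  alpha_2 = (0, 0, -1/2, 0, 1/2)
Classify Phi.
Compute the Cartan integers a_ij = 2(alpha_i, alpha_j)/(alpha_j, alpha_j); the resulting 2x2 Cartan matrix is
[[2, -3], [-1, 2]].
The roots have two lengths (squared-length ratio 3:1); the short ones are alpha_{2}. The associated Dynkin diagram is two nodes joined by a triple edge (G_2), so the type is G_2.

G_2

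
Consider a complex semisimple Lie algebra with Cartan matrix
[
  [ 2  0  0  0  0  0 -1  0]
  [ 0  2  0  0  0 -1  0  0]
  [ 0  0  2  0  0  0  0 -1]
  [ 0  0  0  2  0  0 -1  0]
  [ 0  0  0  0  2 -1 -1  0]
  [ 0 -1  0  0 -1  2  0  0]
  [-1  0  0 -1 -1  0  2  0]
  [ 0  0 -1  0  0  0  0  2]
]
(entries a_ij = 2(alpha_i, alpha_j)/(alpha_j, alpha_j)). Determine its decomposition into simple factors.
The diagram associated to this matrix has two connected components: the simple roots {alpha_3, alpha_8} form a chain of 2 nodes with single edges (A_2), and {alpha_1, alpha_2, alpha_4, alpha_5, alpha_6, alpha_7} form a chain of 4 nodes with a fork of two nodes at one end (D_6). A semisimple Lie algebra decomposes uniquely as the direct sum of simple ideals, one per connected component of its Dynkin diagram, so g ≅ A_2 ⊕ D_6 (dimension 8 + 66 = 74).

A_2 ⊕ D_6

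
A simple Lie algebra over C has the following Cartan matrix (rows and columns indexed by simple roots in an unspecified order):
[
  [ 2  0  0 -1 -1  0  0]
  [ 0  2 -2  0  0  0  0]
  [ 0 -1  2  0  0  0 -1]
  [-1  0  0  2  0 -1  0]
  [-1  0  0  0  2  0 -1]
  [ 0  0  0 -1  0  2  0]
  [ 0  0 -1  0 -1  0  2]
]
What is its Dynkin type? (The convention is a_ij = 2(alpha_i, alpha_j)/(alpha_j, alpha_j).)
C_7

The matrix has rank 7 with 2's on the diagonal. Reading the off-diagonal entries as Dynkin edges (a single edge where a_ij = a_ji = -1; a double or triple edge where a_ij * a_ji = 2 or 3), the diagram is a chain of 7 nodes with a double edge at one end; the terminal node there is the unique long simple root (C_7). One simple-root ordering that puts it in standard form is (alpha_6, alpha_4, alpha_1, alpha_5, alpha_7, alpha_3, alpha_2). So the algebra is type C_7, i.e. sp(14).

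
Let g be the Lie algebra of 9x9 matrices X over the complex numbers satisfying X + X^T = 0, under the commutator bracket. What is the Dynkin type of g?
This is so(9) with 9 odd, which has dimension 9(9-1)/2 = 36 and rank (9-1)/2 = 4. In the classification of classical Lie algebras, the orthogonal algebra so(2n+1) in an odd number of variables has type B_n; here n = 4, so the Dynkin diagram is a chain of 4 nodes with a double edge at one end; the terminal node there is the unique short simple root (B_4). Hence the type is B_4.

type B_4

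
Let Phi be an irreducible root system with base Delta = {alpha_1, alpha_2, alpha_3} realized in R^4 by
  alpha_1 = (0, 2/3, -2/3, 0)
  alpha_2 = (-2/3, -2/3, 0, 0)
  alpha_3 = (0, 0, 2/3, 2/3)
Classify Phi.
Compute the Cartan integers a_ij = 2(alpha_i, alpha_j)/(alpha_j, alpha_j); the resulting 3x3 Cartan matrix is
[[2, -1, -1], [-1, 2, 0], [-1, 0, 2]].
All simple roots have the same length, so the diagram is simply laced. The associated Dynkin diagram is a chain of 3 nodes with single edges (A_3), so the type is A_3 (the algebra sl(4)).

A3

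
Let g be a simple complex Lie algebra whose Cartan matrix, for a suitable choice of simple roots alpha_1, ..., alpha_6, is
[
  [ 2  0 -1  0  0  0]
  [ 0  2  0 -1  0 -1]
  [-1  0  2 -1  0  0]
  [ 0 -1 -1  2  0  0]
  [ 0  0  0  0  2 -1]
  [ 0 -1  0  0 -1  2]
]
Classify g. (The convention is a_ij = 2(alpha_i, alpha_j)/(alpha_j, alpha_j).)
A6

The matrix has rank 6 with 2's on the diagonal. Reading the off-diagonal entries as Dynkin edges (a single edge where a_ij = a_ji = -1; a double or triple edge where a_ij * a_ji = 2 or 3), the diagram is a chain of 6 nodes with single edges (A_6). One simple-root ordering that puts it in standard form is (alpha_5, alpha_6, alpha_2, alpha_4, alpha_3, alpha_1). So the algebra is type A_6, i.e. sl(7).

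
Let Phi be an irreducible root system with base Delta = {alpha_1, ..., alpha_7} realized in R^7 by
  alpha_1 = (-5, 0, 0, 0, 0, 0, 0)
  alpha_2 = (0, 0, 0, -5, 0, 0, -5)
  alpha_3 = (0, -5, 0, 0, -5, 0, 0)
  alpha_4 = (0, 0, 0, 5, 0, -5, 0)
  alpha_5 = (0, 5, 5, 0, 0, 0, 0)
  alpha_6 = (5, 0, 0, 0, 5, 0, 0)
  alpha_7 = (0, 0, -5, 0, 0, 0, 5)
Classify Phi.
B_7

Compute the Cartan integers a_ij = 2(alpha_i, alpha_j)/(alpha_j, alpha_j); the resulting 7x7 Cartan matrix is
[[2, 0, 0, 0, 0, -1, 0], [0, 2, 0, -1, 0, 0, -1], [0, 0, 2, 0, -1, -1, 0], [0, -1, 0, 2, 0, 0, 0], [0, 0, -1, 0, 2, 0, -1], [-2, 0, -1, 0, 0, 2, 0], [0, -1, 0, 0, -1, 0, 2]].
The roots have two lengths (squared-length ratio 2:1); the short ones are alpha_{1}. The associated Dynkin diagram is a chain of 7 nodes with a double edge at one end; the terminal node there is the unique short simple root (B_7), so the type is B_7 (the algebra so(15)).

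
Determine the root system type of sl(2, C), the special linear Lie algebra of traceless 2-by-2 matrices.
This is sl(2), which has dimension 2^2 - 1 = 3 and rank 2 - 1 = 1 (a Cartan subalgebra is the diagonal traceless matrices). In the classification of classical Lie algebras, the special linear algebra sl(n+1) has type A_n; here n = 1, so the Dynkin diagram is a chain of 1 nodes with single edges (A_1). Hence the type is A_1.

A_1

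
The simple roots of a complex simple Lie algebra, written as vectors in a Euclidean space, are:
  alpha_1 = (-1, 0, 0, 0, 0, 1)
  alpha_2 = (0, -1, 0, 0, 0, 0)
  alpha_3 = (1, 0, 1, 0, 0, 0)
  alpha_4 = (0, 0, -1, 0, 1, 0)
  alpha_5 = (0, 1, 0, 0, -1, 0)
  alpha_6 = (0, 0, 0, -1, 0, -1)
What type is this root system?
Compute the Cartan integers a_ij = 2(alpha_i, alpha_j)/(alpha_j, alpha_j); the resulting 6x6 Cartan matrix is
[[2, 0, -1, 0, 0, -1], [0, 2, 0, 0, -1, 0], [-1, 0, 2, -1, 0, 0], [0, 0, -1, 2, -1, 0], [0, -2, 0, -1, 2, 0], [-1, 0, 0, 0, 0, 2]].
The roots have two lengths (squared-length ratio 2:1); the short ones are alpha_{2}. The associated Dynkin diagram is a chain of 6 nodes with a double edge at one end; the terminal node there is the unique short simple root (B_6), so the type is B_6 (the algebra so(13)).

B_6 (so(13))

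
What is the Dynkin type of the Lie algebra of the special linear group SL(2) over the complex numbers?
A_1

This is sl(2), which has dimension 2^2 - 1 = 3 and rank 2 - 1 = 1 (a Cartan subalgebra is the diagonal traceless matrices). In the classification of classical Lie algebras, the special linear algebra sl(n+1) has type A_n; here n = 1, so the Dynkin diagram is a chain of 1 nodes with single edges (A_1). Hence the type is A_1.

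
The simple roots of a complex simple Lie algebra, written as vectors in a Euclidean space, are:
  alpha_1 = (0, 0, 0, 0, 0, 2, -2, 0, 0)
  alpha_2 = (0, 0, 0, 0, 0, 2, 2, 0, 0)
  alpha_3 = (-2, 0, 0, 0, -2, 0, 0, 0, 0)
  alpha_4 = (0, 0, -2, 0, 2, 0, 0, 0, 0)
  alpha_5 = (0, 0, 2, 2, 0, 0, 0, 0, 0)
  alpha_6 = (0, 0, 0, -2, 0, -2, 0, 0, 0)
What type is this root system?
type D_6

Compute the Cartan integers a_ij = 2(alpha_i, alpha_j)/(alpha_j, alpha_j); the resulting 6x6 Cartan matrix is
[[2, 0, 0, 0, 0, -1], [0, 2, 0, 0, 0, -1], [0, 0, 2, -1, 0, 0], [0, 0, -1, 2, -1, 0], [0, 0, 0, -1, 2, -1], [-1, -1, 0, 0, -1, 2]].
All simple roots have the same length, so the diagram is simply laced. The associated Dynkin diagram is a chain of 4 nodes with a fork of two nodes at one end (D_6), so the type is D_6 (the algebra so(12)).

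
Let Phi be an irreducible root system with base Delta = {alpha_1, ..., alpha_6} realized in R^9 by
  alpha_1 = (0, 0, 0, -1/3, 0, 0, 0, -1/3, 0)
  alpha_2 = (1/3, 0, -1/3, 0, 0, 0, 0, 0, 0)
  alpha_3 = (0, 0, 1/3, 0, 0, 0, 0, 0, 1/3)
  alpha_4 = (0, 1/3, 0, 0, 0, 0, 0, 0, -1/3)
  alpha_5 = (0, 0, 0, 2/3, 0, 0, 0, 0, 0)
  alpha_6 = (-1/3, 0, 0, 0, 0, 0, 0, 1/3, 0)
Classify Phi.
Compute the Cartan integers a_ij = 2(alpha_i, alpha_j)/(alpha_j, alpha_j); the resulting 6x6 Cartan matrix is
[[2, 0, 0, 0, -1, -1], [0, 2, -1, 0, 0, -1], [0, -1, 2, -1, 0, 0], [0, 0, -1, 2, 0, 0], [-2, 0, 0, 0, 2, 0], [-1, -1, 0, 0, 0, 2]].
The roots have two lengths (squared-length ratio 2:1); the short ones are alpha_{1,2,3,4,6}. The associated Dynkin diagram is a chain of 6 nodes with a double edge at one end; the terminal node there is the unique long simple root (C_6), so the type is C_6 (the algebra sp(12)).

C6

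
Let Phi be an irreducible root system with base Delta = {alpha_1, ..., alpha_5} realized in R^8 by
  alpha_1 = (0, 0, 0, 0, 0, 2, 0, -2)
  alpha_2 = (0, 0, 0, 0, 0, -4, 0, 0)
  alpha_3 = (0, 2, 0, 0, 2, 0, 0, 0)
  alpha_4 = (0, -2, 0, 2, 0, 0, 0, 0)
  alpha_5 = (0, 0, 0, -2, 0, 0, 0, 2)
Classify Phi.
C_5

Compute the Cartan integers a_ij = 2(alpha_i, alpha_j)/(alpha_j, alpha_j); the resulting 5x5 Cartan matrix is
[[2, -1, 0, 0, -1], [-2, 2, 0, 0, 0], [0, 0, 2, -1, 0], [0, 0, -1, 2, -1], [-1, 0, 0, -1, 2]].
The roots have two lengths (squared-length ratio 2:1); the short ones are alpha_{1,3,4,5}. The associated Dynkin diagram is a chain of 5 nodes with a double edge at one end; the terminal node there is the unique long simple root (C_5), so the type is C_5 (the algebra sp(10)).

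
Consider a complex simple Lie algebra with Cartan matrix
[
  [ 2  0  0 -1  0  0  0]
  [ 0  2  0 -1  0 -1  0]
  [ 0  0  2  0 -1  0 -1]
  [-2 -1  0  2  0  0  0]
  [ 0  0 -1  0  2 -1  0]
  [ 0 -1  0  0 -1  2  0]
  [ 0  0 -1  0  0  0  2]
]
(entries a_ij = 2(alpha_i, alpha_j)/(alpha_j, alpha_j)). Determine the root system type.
The matrix has rank 7 with 2's on the diagonal. Reading the off-diagonal entries as Dynkin edges (a single edge where a_ij = a_ji = -1; a double or triple edge where a_ij * a_ji = 2 or 3), the diagram is a chain of 7 nodes with a double edge at one end; the terminal node there is the unique short simple root (B_7). One simple-root ordering that puts it in standard form is (alpha_7, alpha_3, alpha_5, alpha_6, alpha_2, alpha_4, alpha_1). So the algebra is type B_7, i.e. so(15).

B7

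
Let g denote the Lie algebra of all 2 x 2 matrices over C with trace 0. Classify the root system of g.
type A_1

This is sl(2), which has dimension 2^2 - 1 = 3 and rank 2 - 1 = 1 (a Cartan subalgebra is the diagonal traceless matrices). In the classification of classical Lie algebras, the special linear algebra sl(n+1) has type A_n; here n = 1, so the Dynkin diagram is a chain of 1 nodes with single edges (A_1). Hence the type is A_1.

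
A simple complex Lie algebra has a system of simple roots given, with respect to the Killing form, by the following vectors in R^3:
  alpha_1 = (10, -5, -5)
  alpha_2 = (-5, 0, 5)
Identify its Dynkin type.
Compute the Cartan integers a_ij = 2(alpha_i, alpha_j)/(alpha_j, alpha_j); the resulting 2x2 Cartan matrix is
[[2, -3], [-1, 2]].
The roots have two lengths (squared-length ratio 3:1); the short ones are alpha_{2}. The associated Dynkin diagram is two nodes joined by a triple edge (G_2), so the type is G_2.

G2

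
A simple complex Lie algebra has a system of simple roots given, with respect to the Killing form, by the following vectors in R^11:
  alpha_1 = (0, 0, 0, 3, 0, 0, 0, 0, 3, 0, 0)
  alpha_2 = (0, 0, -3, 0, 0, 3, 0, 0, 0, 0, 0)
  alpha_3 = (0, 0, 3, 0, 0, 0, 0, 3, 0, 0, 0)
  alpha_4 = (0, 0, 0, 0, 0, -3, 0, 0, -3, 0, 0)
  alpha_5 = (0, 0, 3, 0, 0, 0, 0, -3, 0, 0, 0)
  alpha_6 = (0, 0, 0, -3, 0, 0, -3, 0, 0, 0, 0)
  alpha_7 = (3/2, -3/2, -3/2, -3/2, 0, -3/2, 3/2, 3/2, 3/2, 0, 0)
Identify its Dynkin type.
Compute the Cartan integers a_ij = 2(alpha_i, alpha_j)/(alpha_j, alpha_j); the resulting 7x7 Cartan matrix is
[[2, 0, 0, -1, 0, -1, 0], [0, 2, -1, -1, -1, 0, 0], [0, -1, 2, 0, 0, 0, 0], [-1, -1, 0, 2, 0, 0, 0], [0, -1, 0, 0, 2, 0, -1], [-1, 0, 0, 0, 0, 2, 0], [0, 0, 0, 0, -1, 0, 2]].
All simple roots have the same length, so the diagram is simply laced. The associated Dynkin diagram is a chain of 6 nodes with one extra node attached to the third node from one end (E_7), so the type is E_7.

E_7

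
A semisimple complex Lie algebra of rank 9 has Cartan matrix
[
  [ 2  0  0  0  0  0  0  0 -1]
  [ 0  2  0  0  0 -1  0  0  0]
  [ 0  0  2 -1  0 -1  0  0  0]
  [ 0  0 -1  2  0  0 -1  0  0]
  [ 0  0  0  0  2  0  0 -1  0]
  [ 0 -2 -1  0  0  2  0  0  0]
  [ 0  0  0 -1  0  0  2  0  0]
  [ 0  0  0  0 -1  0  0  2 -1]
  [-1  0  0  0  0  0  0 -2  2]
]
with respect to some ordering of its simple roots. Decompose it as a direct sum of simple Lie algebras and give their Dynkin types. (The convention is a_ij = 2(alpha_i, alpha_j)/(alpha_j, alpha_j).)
B5 + F4

The diagram associated to this matrix has two connected components: the simple roots {alpha_2, alpha_3, alpha_4, alpha_6, alpha_7} form a chain of 5 nodes with a double edge at one end; the terminal node there is the unique short simple root (B_5), and {alpha_1, alpha_5, alpha_8, alpha_9} form a chain of 4 nodes with a double edge between the middle two (F_4). A semisimple Lie algebra decomposes uniquely as the direct sum of simple ideals, one per connected component of its Dynkin diagram, so g ≅ B_5 ⊕ F_4 (dimension 55 + 52 = 107).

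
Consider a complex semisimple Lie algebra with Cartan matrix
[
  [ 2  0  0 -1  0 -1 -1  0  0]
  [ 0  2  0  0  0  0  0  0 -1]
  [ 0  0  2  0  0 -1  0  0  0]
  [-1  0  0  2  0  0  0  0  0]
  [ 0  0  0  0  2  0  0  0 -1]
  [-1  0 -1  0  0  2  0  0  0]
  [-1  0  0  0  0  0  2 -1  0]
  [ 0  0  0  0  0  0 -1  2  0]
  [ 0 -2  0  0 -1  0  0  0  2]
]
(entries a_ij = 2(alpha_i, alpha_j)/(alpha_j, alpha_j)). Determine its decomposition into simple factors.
type B_3 + type E_6

The diagram associated to this matrix has two connected components: the simple roots {alpha_2, alpha_5, alpha_9} form a chain of 3 nodes with a double edge at one end; the terminal node there is the unique short simple root (B_3), and {alpha_1, alpha_3, alpha_4, alpha_6, alpha_7, alpha_8} form a chain of 5 nodes with one extra node attached to the third node from one end (E_6). A semisimple Lie algebra decomposes uniquely as the direct sum of simple ideals, one per connected component of its Dynkin diagram, so g ≅ B_3 ⊕ E_6 (dimension 21 + 78 = 99).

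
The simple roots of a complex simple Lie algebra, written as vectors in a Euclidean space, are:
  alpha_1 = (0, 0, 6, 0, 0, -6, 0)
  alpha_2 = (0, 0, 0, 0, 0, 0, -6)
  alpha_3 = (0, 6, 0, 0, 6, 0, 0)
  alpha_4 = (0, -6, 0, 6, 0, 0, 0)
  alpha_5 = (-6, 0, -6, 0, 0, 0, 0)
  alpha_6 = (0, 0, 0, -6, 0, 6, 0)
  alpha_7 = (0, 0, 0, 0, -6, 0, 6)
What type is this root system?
Compute the Cartan integers a_ij = 2(alpha_i, alpha_j)/(alpha_j, alpha_j); the resulting 7x7 Cartan matrix is
[[2, 0, 0, 0, -1, -1, 0], [0, 2, 0, 0, 0, 0, -1], [0, 0, 2, -1, 0, 0, -1], [0, 0, -1, 2, 0, -1, 0], [-1, 0, 0, 0, 2, 0, 0], [-1, 0, 0, -1, 0, 2, 0], [0, -2, -1, 0, 0, 0, 2]].
The roots have two lengths (squared-length ratio 2:1); the short ones are alpha_{2}. The associated Dynkin diagram is a chain of 7 nodes with a double edge at one end; the terminal node there is the unique short simple root (B_7), so the type is B_7 (the algebra so(15)).

B_7 (so(15))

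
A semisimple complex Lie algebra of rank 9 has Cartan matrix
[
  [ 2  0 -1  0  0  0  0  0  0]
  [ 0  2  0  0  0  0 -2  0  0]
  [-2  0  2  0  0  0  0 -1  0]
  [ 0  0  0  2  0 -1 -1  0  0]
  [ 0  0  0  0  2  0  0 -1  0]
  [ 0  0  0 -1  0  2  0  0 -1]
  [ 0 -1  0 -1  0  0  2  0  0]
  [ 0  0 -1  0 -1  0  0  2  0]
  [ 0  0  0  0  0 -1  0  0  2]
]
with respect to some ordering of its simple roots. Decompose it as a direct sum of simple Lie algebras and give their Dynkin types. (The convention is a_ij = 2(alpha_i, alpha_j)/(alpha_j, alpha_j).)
The diagram associated to this matrix has two connected components: the simple roots {alpha_1, alpha_3, alpha_5, alpha_8} form a chain of 4 nodes with a double edge at one end; the terminal node there is the unique short simple root (B_4), and {alpha_2, alpha_4, alpha_6, alpha_7, alpha_9} form a chain of 5 nodes with a double edge at one end; the terminal node there is the unique long simple root (C_5). A semisimple Lie algebra decomposes uniquely as the direct sum of simple ideals, one per connected component of its Dynkin diagram, so g ≅ B_4 ⊕ C_5 (dimension 36 + 55 = 91).

B4 + C5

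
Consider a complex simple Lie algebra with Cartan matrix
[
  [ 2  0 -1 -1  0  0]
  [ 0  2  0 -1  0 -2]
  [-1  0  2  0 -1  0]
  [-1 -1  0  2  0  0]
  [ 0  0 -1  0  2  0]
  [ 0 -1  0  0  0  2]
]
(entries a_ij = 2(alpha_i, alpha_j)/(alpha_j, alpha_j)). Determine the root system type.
The matrix has rank 6 with 2's on the diagonal. Reading the off-diagonal entries as Dynkin edges (a single edge where a_ij = a_ji = -1; a double or triple edge where a_ij * a_ji = 2 or 3), the diagram is a chain of 6 nodes with a double edge at one end; the terminal node there is the unique short simple root (B_6). One simple-root ordering that puts it in standard form is (alpha_5, alpha_3, alpha_1, alpha_4, alpha_2, alpha_6). So the algebra is type B_6, i.e. so(13).

type B_6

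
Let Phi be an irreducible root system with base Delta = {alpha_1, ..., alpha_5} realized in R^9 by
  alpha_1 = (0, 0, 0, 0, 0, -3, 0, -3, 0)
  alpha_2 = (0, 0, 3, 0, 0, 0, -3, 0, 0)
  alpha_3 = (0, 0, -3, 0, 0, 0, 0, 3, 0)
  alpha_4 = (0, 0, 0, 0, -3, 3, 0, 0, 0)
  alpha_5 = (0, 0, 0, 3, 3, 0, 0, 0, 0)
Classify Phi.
A_5 (sl(6))

Compute the Cartan integers a_ij = 2(alpha_i, alpha_j)/(alpha_j, alpha_j); the resulting 5x5 Cartan matrix is
[[2, 0, -1, -1, 0], [0, 2, -1, 0, 0], [-1, -1, 2, 0, 0], [-1, 0, 0, 2, -1], [0, 0, 0, -1, 2]].
All simple roots have the same length, so the diagram is simply laced. The associated Dynkin diagram is a chain of 5 nodes with single edges (A_5), so the type is A_5 (the algebra sl(6)).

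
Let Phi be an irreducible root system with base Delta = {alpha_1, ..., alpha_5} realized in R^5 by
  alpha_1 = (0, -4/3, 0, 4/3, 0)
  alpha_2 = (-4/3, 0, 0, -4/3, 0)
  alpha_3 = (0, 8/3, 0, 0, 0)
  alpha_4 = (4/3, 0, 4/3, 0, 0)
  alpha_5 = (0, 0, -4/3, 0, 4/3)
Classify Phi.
C5

Compute the Cartan integers a_ij = 2(alpha_i, alpha_j)/(alpha_j, alpha_j); the resulting 5x5 Cartan matrix is
[[2, -1, -1, 0, 0], [-1, 2, 0, -1, 0], [-2, 0, 2, 0, 0], [0, -1, 0, 2, -1], [0, 0, 0, -1, 2]].
The roots have two lengths (squared-length ratio 2:1); the short ones are alpha_{1,2,4,5}. The associated Dynkin diagram is a chain of 5 nodes with a double edge at one end; the terminal node there is the unique long simple root (C_5), so the type is C_5 (the algebra sp(10)).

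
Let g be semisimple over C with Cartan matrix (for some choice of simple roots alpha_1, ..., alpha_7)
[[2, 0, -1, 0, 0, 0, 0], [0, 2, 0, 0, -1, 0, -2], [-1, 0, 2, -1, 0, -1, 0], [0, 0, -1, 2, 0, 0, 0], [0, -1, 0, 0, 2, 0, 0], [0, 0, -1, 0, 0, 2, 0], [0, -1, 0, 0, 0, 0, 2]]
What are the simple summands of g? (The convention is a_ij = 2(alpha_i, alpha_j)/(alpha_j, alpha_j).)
The diagram associated to this matrix has two connected components: the simple roots {alpha_2, alpha_5, alpha_7} form a chain of 3 nodes with a double edge at one end; the terminal node there is the unique short simple root (B_3), and {alpha_1, alpha_3, alpha_4, alpha_6} form a chain of 2 nodes with a fork of two nodes at one end (D_4). A semisimple Lie algebra decomposes uniquely as the direct sum of simple ideals, one per connected component of its Dynkin diagram, so g ≅ B_3 ⊕ D_4 (dimension 21 + 28 = 49).

B_3 (so(7)) + D_4 (so(8))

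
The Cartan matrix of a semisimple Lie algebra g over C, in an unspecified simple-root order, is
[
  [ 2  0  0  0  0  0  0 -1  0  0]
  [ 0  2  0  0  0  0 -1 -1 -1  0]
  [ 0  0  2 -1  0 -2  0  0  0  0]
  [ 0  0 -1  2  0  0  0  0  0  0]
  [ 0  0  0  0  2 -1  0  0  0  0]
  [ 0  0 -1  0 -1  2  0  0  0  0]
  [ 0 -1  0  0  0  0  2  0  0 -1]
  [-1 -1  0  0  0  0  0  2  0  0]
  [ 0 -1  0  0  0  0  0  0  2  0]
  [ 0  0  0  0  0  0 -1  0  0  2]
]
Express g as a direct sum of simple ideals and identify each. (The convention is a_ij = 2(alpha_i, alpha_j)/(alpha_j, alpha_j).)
E6 + F4

The diagram associated to this matrix has two connected components: the simple roots {alpha_1, alpha_2, alpha_7, alpha_8, alpha_9, alpha_10} form a chain of 5 nodes with one extra node attached to the third node from one end (E_6), and {alpha_3, alpha_4, alpha_5, alpha_6} form a chain of 4 nodes with a double edge between the middle two (F_4). A semisimple Lie algebra decomposes uniquely as the direct sum of simple ideals, one per connected component of its Dynkin diagram, so g ≅ E_6 ⊕ F_4 (dimension 78 + 52 = 130).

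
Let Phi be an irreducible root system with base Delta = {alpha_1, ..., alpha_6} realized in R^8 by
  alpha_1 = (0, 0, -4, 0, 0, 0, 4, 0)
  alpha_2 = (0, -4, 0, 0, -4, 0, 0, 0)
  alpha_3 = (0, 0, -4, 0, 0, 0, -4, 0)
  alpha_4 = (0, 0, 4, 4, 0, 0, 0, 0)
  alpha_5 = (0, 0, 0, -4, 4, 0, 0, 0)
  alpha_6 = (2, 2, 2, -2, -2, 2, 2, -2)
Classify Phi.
Compute the Cartan integers a_ij = 2(alpha_i, alpha_j)/(alpha_j, alpha_j); the resulting 6x6 Cartan matrix is
[[2, 0, 0, -1, 0, 0], [0, 2, 0, 0, -1, 0], [0, 0, 2, -1, 0, -1], [-1, 0, -1, 2, -1, 0], [0, -1, 0, -1, 2, 0], [0, 0, -1, 0, 0, 2]].
All simple roots have the same length, so the diagram is simply laced. The associated Dynkin diagram is a chain of 5 nodes with one extra node attached to the third node from one end (E_6), so the type is E_6.

E6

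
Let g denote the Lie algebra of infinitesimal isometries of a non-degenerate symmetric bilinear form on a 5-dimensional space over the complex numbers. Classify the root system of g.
This is so(5) with 5 odd, which has dimension 5(5-1)/2 = 10 and rank (5-1)/2 = 2. In the classification of classical Lie algebras, the orthogonal algebra so(2n+1) in an odd number of variables has type B_n; here n = 2, so the Dynkin diagram is a chain of 2 nodes with a double edge at one end; the terminal node there is the unique short simple root (B_2). Hence the type is B_2.

B_2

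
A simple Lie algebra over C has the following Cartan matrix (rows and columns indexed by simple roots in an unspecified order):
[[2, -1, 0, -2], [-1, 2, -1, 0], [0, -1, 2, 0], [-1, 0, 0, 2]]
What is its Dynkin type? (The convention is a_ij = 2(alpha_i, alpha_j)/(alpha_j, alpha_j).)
B4

The matrix has rank 4 with 2's on the diagonal. Reading the off-diagonal entries as Dynkin edges (a single edge where a_ij = a_ji = -1; a double or triple edge where a_ij * a_ji = 2 or 3), the diagram is a chain of 4 nodes with a double edge at one end; the terminal node there is the unique short simple root (B_4). One simple-root ordering that puts it in standard form is (alpha_3, alpha_2, alpha_1, alpha_4). So the algebra is type B_4, i.e. so(9).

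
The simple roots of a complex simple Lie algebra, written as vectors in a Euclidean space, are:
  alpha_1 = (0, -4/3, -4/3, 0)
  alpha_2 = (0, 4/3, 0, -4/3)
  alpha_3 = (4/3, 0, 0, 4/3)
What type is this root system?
A_3

Compute the Cartan integers a_ij = 2(alpha_i, alpha_j)/(alpha_j, alpha_j); the resulting 3x3 Cartan matrix is
[[2, -1, 0], [-1, 2, -1], [0, -1, 2]].
All simple roots have the same length, so the diagram is simply laced. The associated Dynkin diagram is a chain of 3 nodes with single edges (A_3), so the type is A_3 (the algebra sl(4)).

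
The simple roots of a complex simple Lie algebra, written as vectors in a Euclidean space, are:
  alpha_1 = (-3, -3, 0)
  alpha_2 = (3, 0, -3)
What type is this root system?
Compute the Cartan integers a_ij = 2(alpha_i, alpha_j)/(alpha_j, alpha_j); the resulting 2x2 Cartan matrix is
[[2, -1], [-1, 2]].
All simple roots have the same length, so the diagram is simply laced. The associated Dynkin diagram is a chain of 2 nodes with single edges (A_2), so the type is A_2 (the algebra sl(3)).

type A_2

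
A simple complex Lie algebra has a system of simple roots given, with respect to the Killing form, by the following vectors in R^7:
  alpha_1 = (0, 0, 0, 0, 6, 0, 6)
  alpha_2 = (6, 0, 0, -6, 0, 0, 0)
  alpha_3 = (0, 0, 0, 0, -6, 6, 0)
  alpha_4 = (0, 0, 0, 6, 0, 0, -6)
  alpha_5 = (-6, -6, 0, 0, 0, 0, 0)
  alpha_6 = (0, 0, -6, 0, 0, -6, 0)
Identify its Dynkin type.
Compute the Cartan integers a_ij = 2(alpha_i, alpha_j)/(alpha_j, alpha_j); the resulting 6x6 Cartan matrix is
[[2, 0, -1, -1, 0, 0], [0, 2, 0, -1, -1, 0], [-1, 0, 2, 0, 0, -1], [-1, -1, 0, 2, 0, 0], [0, -1, 0, 0, 2, 0], [0, 0, -1, 0, 0, 2]].
All simple roots have the same length, so the diagram is simply laced. The associated Dynkin diagram is a chain of 6 nodes with single edges (A_6), so the type is A_6 (the algebra sl(7)).

A_6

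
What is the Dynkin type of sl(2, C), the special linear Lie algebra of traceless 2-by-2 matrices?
A_1

This is sl(2), which has dimension 2^2 - 1 = 3 and rank 2 - 1 = 1 (a Cartan subalgebra is the diagonal traceless matrices). In the classification of classical Lie algebras, the special linear algebra sl(n+1) has type A_n; here n = 1, so the Dynkin diagram is a chain of 1 nodes with single edges (A_1). Hence the type is A_1.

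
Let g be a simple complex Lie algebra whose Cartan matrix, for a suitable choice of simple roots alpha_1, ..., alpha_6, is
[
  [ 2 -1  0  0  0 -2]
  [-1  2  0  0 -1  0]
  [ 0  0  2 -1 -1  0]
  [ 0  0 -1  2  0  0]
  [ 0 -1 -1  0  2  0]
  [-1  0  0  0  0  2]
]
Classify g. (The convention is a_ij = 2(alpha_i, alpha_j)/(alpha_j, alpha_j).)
The matrix has rank 6 with 2's on the diagonal. Reading the off-diagonal entries as Dynkin edges (a single edge where a_ij = a_ji = -1; a double or triple edge where a_ij * a_ji = 2 or 3), the diagram is a chain of 6 nodes with a double edge at one end; the terminal node there is the unique short simple root (B_6). One simple-root ordering that puts it in standard form is (alpha_4, alpha_3, alpha_5, alpha_2, alpha_1, alpha_6). So the algebra is type B_6, i.e. so(13).

type B_6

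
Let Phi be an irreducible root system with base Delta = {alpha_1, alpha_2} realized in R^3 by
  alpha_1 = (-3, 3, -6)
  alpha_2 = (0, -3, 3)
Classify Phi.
type G_2

Compute the Cartan integers a_ij = 2(alpha_i, alpha_j)/(alpha_j, alpha_j); the resulting 2x2 Cartan matrix is
[[2, -3], [-1, 2]].
The roots have two lengths (squared-length ratio 3:1); the short ones are alpha_{2}. The associated Dynkin diagram is two nodes joined by a triple edge (G_2), so the type is G_2.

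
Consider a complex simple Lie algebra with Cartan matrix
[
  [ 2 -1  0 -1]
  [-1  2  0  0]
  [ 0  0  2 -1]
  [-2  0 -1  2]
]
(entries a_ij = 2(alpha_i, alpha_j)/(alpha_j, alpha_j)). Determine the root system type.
The matrix has rank 4 with 2's on the diagonal. Reading the off-diagonal entries as Dynkin edges (a single edge where a_ij = a_ji = -1; a double or triple edge where a_ij * a_ji = 2 or 3), the diagram is a chain of 4 nodes with a double edge between the middle two (F_4). One simple-root ordering that puts it in standard form is (alpha_3, alpha_4, alpha_1, alpha_2). So the algebra is type F_4.

type F_4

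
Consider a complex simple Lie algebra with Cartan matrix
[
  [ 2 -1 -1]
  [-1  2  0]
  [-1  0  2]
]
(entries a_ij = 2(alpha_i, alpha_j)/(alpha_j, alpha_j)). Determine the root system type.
A3

The matrix has rank 3 with 2's on the diagonal. Reading the off-diagonal entries as Dynkin edges (a single edge where a_ij = a_ji = -1; a double or triple edge where a_ij * a_ji = 2 or 3), the diagram is a chain of 3 nodes with single edges (A_3). One simple-root ordering that puts it in standard form is (alpha_3, alpha_1, alpha_2). So the algebra is type A_3, i.e. sl(4).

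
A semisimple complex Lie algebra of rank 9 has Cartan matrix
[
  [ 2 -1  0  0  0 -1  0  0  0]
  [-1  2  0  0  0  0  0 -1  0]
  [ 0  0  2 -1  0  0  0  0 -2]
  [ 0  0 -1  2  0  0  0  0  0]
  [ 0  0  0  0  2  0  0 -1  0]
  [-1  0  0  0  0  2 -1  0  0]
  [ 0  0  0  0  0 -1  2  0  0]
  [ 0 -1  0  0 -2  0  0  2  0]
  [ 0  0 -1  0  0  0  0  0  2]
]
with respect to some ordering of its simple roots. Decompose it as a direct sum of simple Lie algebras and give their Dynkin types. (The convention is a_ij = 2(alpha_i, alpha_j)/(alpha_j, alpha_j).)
type B_3 ⊕ type B_6

The diagram associated to this matrix has two connected components: the simple roots {alpha_3, alpha_4, alpha_9} form a chain of 3 nodes with a double edge at one end; the terminal node there is the unique short simple root (B_3), and {alpha_1, alpha_2, alpha_5, alpha_6, alpha_7, alpha_8} form a chain of 6 nodes with a double edge at one end; the terminal node there is the unique short simple root (B_6). A semisimple Lie algebra decomposes uniquely as the direct sum of simple ideals, one per connected component of its Dynkin diagram, so g ≅ B_3 ⊕ B_6 (dimension 21 + 78 = 99).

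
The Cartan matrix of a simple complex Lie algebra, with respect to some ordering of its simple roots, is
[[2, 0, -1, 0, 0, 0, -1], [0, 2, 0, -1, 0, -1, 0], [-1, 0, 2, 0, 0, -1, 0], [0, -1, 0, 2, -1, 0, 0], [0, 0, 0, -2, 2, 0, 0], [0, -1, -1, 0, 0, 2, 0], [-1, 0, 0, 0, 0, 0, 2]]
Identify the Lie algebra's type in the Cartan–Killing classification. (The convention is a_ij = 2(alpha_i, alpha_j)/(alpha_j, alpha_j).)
C7

The matrix has rank 7 with 2's on the diagonal. Reading the off-diagonal entries as Dynkin edges (a single edge where a_ij = a_ji = -1; a double or triple edge where a_ij * a_ji = 2 or 3), the diagram is a chain of 7 nodes with a double edge at one end; the terminal node there is the unique long simple root (C_7). One simple-root ordering that puts it in standard form is (alpha_7, alpha_1, alpha_3, alpha_6, alpha_2, alpha_4, alpha_5). So the algebra is type C_7, i.e. sp(14).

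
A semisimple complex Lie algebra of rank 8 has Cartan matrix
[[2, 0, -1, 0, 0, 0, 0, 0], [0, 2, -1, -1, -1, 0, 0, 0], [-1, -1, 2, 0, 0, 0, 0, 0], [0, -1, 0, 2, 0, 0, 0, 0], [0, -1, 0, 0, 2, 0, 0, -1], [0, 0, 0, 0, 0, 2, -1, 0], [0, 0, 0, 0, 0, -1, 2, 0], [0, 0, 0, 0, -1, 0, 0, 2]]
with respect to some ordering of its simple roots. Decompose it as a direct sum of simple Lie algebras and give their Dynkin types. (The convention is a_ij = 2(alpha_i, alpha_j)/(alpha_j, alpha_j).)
The diagram associated to this matrix has two connected components: the simple roots {alpha_6, alpha_7} form a chain of 2 nodes with single edges (A_2), and {alpha_1, alpha_2, alpha_3, alpha_4, alpha_5, alpha_8} form a chain of 5 nodes with one extra node attached to the third node from one end (E_6). A semisimple Lie algebra decomposes uniquely as the direct sum of simple ideals, one per connected component of its Dynkin diagram, so g ≅ A_2 ⊕ E_6 (dimension 8 + 78 = 86).

type A_2 + type E_6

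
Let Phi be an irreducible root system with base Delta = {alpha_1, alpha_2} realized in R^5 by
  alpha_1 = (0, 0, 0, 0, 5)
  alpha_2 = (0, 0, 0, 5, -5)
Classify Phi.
type B_2

Compute the Cartan integers a_ij = 2(alpha_i, alpha_j)/(alpha_j, alpha_j); the resulting 2x2 Cartan matrix is
[[2, -1], [-2, 2]].
The roots have two lengths (squared-length ratio 2:1); the short ones are alpha_{1}. The associated Dynkin diagram is a chain of 2 nodes with a double edge at one end; the terminal node there is the unique short simple root (B_2), so the type is B_2 (the algebra so(5)).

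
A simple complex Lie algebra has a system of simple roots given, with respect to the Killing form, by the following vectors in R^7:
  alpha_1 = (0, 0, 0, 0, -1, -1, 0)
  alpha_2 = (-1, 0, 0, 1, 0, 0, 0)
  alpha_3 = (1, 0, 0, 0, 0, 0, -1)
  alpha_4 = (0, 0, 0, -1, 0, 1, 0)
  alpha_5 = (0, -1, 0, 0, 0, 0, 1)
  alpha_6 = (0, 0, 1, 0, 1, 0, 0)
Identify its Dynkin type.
A_6

Compute the Cartan integers a_ij = 2(alpha_i, alpha_j)/(alpha_j, alpha_j); the resulting 6x6 Cartan matrix is
[[2, 0, 0, -1, 0, -1], [0, 2, -1, -1, 0, 0], [0, -1, 2, 0, -1, 0], [-1, -1, 0, 2, 0, 0], [0, 0, -1, 0, 2, 0], [-1, 0, 0, 0, 0, 2]].
All simple roots have the same length, so the diagram is simply laced. The associated Dynkin diagram is a chain of 6 nodes with single edges (A_6), so the type is A_6 (the algebra sl(7)).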